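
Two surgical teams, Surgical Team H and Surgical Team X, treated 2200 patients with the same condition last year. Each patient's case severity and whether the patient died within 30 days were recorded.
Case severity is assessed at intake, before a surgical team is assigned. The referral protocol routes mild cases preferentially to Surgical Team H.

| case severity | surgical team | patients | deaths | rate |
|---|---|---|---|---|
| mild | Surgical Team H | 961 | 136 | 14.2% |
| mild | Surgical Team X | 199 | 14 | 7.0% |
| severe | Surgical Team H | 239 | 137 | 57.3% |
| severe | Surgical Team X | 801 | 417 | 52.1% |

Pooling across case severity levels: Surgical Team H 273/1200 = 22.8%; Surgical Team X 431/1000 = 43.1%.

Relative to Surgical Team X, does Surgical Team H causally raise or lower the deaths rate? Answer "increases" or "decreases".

increases

Within every case severity level Surgical Team X has the lower rate, yet pooled Surgical Team H does — Simpson's reversal.
Here case severity is a common cause — it drives both which surgical team a case falls under and the outcome. The crude comparison mixes populations; the stratum-specific rates are the causally relevant ones.
Within each level — mild: 14.2% vs 7.0%; severe: 57.3% vs 52.1% — Surgical Team X is lower every time.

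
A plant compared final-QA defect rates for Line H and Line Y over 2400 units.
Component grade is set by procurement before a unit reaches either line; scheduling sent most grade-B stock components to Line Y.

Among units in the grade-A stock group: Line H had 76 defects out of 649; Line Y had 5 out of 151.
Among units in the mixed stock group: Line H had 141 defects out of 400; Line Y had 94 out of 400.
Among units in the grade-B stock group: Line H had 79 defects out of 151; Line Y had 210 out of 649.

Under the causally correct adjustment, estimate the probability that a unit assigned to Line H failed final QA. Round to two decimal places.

The stratified and pooled comparisons disagree (Line Y wins within each component grade; Line H wins overall), so the answer turns on the causal role of component grade.
Here component grade is a common cause — it drives both which line a case falls under and the outcome. The crude comparison mixes populations; the stratum-specific rates are the causally relevant ones.
Standardising Line H to the population component grade mix: 0.333·76/649 + 0.333·141/400 + 0.333·79/151 = 0.331.

0.33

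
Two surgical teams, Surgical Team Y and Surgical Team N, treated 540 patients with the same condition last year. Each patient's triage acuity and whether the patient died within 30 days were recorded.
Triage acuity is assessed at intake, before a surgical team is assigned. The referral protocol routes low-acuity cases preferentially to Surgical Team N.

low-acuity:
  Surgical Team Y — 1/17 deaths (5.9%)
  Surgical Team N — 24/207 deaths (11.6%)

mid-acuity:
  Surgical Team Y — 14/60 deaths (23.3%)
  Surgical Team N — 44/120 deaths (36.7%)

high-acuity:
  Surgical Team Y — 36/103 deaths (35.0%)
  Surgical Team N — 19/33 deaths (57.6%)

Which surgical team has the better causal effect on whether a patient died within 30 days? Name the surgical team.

Surgical Team Y

Here triage acuity is a common cause — it drives both which surgical team a case falls under and the outcome. The crude comparison mixes populations; the stratum-specific rates are the causally relevant ones.
Within each level — low-acuity: 5.9% vs 11.6%; mid-acuity: 23.3% vs 36.7%; high-acuity: 35.0% vs 57.6% — Surgical Team Y is lower every time.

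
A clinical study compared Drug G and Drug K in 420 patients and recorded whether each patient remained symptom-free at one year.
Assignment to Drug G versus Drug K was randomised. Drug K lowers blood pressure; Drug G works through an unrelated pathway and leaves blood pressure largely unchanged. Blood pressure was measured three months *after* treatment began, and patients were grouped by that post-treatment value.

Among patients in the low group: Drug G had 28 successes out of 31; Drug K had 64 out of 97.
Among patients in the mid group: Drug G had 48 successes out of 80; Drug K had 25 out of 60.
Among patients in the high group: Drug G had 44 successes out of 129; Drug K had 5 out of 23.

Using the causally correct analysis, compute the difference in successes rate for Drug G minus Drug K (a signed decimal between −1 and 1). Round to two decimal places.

The blood pressure-specific comparison favours Drug G throughout, but the pooled figures favour Drug K. The question is whether to condition on blood pressure.
Blood pressure here is a post-treatment variable shaped by the drug; conditioning on it would introduce bias rather than remove it. The overall comparison is the causal one.
The causal difference is the pooled difference: 0.500 − 0.522 = -0.022.

-0.02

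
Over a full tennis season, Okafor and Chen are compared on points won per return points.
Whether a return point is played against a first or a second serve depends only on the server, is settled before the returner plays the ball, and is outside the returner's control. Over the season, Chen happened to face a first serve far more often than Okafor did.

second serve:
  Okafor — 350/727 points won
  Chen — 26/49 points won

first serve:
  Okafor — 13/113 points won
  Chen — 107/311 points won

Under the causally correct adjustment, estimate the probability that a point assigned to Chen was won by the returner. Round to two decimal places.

0.46

Nothing the player does changes serve type; the imbalance is an allocation artefact. With serve type also predicting the outcome, the pooled figure is confounded, and the within-stratum comparison is the causal one.
Standardising Chen to the population serve type mix: 0.647·26/49 + 0.353·107/311 = 0.465.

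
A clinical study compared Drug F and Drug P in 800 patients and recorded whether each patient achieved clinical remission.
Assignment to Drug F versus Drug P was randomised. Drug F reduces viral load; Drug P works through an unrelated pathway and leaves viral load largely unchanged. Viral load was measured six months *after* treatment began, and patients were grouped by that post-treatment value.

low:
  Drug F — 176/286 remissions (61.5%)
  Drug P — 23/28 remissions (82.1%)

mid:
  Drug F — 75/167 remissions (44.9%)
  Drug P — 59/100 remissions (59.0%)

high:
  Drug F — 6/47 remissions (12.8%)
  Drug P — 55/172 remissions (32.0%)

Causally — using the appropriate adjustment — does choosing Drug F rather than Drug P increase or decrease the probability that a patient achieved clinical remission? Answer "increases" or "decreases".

increases

Viral load is recorded after the drug and is itself shifted by it — it sits on the causal path from drug to outcome. Conditioning on a mediator would strip out part of the effect we want; the pooled comparison gives the total causal effect.
Pooled: Drug F 51.4% vs Drug P 45.7%; Drug F is higher overall.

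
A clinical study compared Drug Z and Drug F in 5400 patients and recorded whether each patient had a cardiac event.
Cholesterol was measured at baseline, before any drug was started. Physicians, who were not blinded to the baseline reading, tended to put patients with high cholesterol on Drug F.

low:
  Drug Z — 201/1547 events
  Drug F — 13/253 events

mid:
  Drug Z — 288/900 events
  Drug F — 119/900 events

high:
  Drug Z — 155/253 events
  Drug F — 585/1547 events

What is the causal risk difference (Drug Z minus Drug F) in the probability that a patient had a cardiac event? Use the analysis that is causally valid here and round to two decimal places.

+0.17

Drug F is lower inside every cholesterol stratum but Drug Z is lower in aggregate. Whether to stratify depends on how cholesterol relates to the drug.
The imbalance in cholesterol arose from how patients were allocated, not from anything the drug did; and cholesterol independently affects the outcome. The pooled gap is confounded — condition on cholesterol.
Adjusting over the population distribution of cholesterol: 0.333·(0.130−0.051) + 0.333·(0.320−0.132) + 0.333·(0.613−0.378) = +0.167.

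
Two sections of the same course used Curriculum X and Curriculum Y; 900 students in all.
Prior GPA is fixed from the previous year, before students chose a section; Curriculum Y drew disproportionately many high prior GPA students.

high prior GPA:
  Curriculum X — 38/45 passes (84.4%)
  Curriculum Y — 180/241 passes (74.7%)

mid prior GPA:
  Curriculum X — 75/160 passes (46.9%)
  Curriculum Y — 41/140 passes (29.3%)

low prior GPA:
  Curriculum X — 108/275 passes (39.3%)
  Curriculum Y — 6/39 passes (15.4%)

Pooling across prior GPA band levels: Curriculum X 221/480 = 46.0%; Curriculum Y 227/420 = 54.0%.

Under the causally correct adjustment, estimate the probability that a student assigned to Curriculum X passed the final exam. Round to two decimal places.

0.56

Prior GPA band satisfies the back-door criterion: it is not a descendant of the teaching method, and it blocks the spurious path from teaching method to outcome. Adjusting for it (i.e., using the within-prior GPA band rates) gives the causal effect.
Standardising Curriculum X to the population prior GPA band mix: 0.318·38/45 + 0.333·75/160 + 0.349·108/275 = 0.562.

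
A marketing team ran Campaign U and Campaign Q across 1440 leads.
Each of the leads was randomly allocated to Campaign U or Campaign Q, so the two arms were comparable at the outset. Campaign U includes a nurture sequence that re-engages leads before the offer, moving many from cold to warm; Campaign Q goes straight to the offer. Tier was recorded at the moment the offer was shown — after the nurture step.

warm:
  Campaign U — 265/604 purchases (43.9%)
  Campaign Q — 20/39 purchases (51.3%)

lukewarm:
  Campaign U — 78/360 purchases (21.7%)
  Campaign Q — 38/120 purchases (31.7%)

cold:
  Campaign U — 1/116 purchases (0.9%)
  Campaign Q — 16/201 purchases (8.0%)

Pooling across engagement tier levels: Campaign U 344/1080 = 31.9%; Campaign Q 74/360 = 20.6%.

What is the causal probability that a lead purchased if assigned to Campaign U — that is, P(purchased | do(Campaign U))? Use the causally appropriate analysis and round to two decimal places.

The distribution of engagement tier is itself part of what the campaign does — it is an intermediate outcome. Holding it fixed would remove that part of the effect; the total effect is the pooled difference.
So P(outcome | do(Campaign U)) is just the pooled rate for Campaign U: 344/1080 = 0.319.

0.32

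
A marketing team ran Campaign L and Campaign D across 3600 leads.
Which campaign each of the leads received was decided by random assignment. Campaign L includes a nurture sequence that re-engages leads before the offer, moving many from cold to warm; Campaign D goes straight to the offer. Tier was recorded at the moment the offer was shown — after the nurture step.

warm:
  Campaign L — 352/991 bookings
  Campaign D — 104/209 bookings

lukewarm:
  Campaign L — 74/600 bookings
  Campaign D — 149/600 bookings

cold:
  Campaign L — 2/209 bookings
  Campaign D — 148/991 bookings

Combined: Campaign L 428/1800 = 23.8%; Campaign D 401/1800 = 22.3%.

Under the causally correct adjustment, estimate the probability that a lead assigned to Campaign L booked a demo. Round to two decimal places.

0.24

Engagement tier here is a post-treatment variable shaped by the campaign; conditioning on it would introduce bias rather than remove it. The overall comparison is the causal one.
So P(outcome | do(Campaign L)) is just the pooled rate for Campaign L: 428/1800 = 0.238.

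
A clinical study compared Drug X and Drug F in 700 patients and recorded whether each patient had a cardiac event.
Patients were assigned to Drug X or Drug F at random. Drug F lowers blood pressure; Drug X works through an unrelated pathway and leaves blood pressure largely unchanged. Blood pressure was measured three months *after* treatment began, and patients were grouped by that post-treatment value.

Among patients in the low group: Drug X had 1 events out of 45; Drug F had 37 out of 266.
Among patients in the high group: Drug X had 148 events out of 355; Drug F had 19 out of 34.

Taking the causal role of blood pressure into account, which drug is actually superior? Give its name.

Drug F

Drug X is lower inside every blood pressure stratum but Drug F is lower in aggregate. Whether to stratify depends on how blood pressure relates to the drug.
Because the drug influences blood pressure, blood pressure is a post-treatment mediator, not a confounder. Stratifying on it would bias the estimate; the causal effect is the crude pooled difference.
Pooled: Drug X 37.2% vs Drug F 18.7%; Drug F is lower overall.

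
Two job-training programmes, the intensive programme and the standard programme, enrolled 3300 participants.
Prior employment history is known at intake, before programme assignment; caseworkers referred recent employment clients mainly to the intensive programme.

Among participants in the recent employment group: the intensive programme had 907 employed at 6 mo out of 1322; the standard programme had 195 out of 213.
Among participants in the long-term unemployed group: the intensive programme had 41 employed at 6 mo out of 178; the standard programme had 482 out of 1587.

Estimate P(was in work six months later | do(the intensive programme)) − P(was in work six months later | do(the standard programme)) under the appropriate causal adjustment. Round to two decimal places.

-0.15

Prior employment history satisfies the back-door criterion: it is not a descendant of the programme, and it blocks the spurious path from programme to outcome. Adjusting for it (i.e., using the within-prior employment history rates) gives the causal effect.
Adjusting over the population distribution of prior employment history: 0.465·(0.686−0.915) + 0.535·(0.230−0.304) = -0.146.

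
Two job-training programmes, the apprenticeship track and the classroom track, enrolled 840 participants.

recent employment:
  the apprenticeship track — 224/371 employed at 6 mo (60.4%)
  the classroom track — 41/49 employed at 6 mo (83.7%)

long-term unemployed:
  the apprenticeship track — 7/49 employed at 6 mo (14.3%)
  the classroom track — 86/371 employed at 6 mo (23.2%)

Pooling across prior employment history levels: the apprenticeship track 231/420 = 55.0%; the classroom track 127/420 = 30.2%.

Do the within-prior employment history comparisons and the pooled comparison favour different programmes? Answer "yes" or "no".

yes

Within each prior employment history level (recent employment 60.4% vs 83.7%; long-term unemployed 14.3% vs 23.2%), the classroom track has the higher rate every time. Pooled: 55.0% vs 30.2% — the apprenticeship track has the higher rate overall. The two comparisons disagree.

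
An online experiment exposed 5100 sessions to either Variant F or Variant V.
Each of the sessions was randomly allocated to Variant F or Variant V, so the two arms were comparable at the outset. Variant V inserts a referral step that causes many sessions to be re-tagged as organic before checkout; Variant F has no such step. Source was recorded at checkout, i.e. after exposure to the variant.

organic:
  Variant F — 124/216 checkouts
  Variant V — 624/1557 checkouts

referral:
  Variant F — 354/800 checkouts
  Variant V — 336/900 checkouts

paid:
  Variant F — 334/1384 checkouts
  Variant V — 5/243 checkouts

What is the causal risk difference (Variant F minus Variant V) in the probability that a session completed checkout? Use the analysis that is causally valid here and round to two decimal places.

Traffic source is recorded after the variant and is itself shifted by it — it sits on the causal path from variant to outcome. Conditioning on a mediator would strip out part of the effect we want; the pooled comparison gives the total causal effect.
The causal difference is the pooled difference: 0.338 − 0.357 = -0.019.

-0.02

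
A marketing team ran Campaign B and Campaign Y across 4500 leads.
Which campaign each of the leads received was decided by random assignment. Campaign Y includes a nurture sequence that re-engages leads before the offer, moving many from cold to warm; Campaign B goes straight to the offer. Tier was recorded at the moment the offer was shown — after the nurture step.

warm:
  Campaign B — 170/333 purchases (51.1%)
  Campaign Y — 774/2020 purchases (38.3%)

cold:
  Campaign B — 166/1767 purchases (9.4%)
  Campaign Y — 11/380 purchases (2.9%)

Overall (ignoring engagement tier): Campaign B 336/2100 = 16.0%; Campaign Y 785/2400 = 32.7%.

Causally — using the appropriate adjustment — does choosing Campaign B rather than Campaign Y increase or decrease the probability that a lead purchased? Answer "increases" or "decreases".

decreases

Engagement tier here is a post-treatment variable shaped by the campaign; conditioning on it would introduce bias rather than remove it. The overall comparison is the causal one.
Pooled: Campaign B 16.0% vs Campaign Y 32.7%; Campaign Y is higher overall.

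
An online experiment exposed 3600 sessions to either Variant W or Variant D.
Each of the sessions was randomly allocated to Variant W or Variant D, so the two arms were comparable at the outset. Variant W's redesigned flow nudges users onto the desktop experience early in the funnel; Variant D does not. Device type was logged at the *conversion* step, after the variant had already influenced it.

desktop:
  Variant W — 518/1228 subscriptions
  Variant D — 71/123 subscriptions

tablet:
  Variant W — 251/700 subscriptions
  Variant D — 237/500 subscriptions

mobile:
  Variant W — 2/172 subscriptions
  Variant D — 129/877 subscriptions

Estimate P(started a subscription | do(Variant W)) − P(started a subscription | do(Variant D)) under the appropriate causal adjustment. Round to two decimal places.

Variant D is higher inside every device type stratum but Variant W is higher in aggregate. Whether to stratify depends on how device type relates to the variant.
Device type lies on the pathway variant → device type → outcome, so adjusting for it blocks the indirect effect. For the total causal effect of variant, use the unadjusted pooled rates.
The causal difference is the pooled difference: 0.367 − 0.291 = +0.076.

+0.08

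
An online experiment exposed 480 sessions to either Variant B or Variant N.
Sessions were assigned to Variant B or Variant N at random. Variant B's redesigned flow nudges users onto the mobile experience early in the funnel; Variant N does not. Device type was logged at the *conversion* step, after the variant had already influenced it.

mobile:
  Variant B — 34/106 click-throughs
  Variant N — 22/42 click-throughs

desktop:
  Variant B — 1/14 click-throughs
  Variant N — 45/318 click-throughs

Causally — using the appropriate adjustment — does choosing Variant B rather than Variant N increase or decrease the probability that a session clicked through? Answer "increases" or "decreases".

The device type-specific comparison favours Variant N throughout, but the pooled figures favour Variant B. The question is whether to condition on device type.
Stratifying would compare variants among sessions the variants themselves sorted into device type groups — a form of selection on an intermediate. The unconditioned pooled rates give the total causal effect.
Pooled: Variant B 29.2% vs Variant N 18.6%; Variant B is higher overall.

increases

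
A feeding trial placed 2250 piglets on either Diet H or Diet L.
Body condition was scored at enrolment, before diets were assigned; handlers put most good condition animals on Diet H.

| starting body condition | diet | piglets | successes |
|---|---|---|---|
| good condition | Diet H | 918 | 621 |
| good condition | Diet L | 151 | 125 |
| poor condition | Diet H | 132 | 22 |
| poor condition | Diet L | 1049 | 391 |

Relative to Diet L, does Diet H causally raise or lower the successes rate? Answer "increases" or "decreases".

Starting body condition differs across diets for reasons unrelated to any effect of the diet itself, and it separately predicts the outcome — a classic confounder. We must compare within starting body condition levels.
Within each level — good condition: 67.6% vs 82.8%; poor condition: 16.7% vs 37.3% — Diet L is higher every time.

decreases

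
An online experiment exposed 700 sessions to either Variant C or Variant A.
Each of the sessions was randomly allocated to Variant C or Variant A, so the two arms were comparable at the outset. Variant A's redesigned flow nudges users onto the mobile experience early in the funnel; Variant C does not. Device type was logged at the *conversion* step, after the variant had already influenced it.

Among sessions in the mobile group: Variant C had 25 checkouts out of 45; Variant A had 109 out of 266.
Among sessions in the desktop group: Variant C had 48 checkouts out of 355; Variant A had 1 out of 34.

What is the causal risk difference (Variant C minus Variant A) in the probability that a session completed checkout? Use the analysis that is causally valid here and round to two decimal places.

-0.18

Device type lies on the pathway variant → device type → outcome, so adjusting for it blocks the indirect effect. For the total causal effect of variant, use the unadjusted pooled rates.
The causal difference is the pooled difference: 0.182 − 0.367 = -0.184.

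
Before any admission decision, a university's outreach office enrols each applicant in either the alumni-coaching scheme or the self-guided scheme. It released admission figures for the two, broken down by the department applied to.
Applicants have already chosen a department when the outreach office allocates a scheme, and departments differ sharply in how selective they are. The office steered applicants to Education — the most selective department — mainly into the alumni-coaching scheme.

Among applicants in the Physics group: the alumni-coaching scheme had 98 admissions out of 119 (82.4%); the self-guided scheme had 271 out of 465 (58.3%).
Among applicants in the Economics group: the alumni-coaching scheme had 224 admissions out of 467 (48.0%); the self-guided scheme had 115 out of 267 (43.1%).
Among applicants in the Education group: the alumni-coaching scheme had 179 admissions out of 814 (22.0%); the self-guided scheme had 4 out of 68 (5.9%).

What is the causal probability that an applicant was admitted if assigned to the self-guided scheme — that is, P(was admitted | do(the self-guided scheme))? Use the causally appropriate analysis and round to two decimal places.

0.32

Here department is a common cause — it drives both which outreach scheme a case falls under and the outcome. The crude comparison mixes populations; the stratum-specific rates are the causally relevant ones.
Standardising the self-guided scheme to the population department mix: 0.265·271/465 + 0.334·115/267 + 0.401·4/68 = 0.322.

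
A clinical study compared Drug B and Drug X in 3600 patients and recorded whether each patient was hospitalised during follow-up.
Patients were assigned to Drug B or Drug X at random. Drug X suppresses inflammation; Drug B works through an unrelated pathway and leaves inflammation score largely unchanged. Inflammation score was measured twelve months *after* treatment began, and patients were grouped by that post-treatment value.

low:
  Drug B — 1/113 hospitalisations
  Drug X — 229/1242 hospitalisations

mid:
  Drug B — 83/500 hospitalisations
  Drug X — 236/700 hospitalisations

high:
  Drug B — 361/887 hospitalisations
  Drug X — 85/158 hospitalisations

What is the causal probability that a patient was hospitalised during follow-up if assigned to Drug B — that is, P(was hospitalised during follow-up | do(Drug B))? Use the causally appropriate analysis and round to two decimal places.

Within every inflammation score level Drug B has the lower rate, yet pooled Drug X does — Simpson's reversal.
Because the drug influences inflammation score, inflammation score is a post-treatment mediator, not a confounder. Stratifying on it would bias the estimate; the causal effect is the crude pooled difference.
So P(outcome | do(Drug B)) is just the pooled rate for Drug B: 445/1500 = 0.297.

0.30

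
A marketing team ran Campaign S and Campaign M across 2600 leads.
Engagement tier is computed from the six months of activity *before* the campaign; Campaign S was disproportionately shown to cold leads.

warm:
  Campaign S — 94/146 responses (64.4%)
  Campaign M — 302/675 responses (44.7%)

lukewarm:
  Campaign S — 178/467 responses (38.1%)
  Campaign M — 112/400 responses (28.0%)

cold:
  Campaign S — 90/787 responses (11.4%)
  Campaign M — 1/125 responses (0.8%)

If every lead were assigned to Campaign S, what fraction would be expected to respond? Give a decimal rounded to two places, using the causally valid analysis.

Campaign S is higher inside every engagement tier stratum but Campaign M is higher in aggregate. Whether to stratify depends on how engagement tier relates to the campaign.
Here engagement tier is a common cause — it drives both which campaign a case falls under and the outcome. The crude comparison mixes populations; the stratum-specific rates are the causally relevant ones.
Standardising Campaign S to the population engagement tier mix: 0.316·94/146 + 0.333·178/467 + 0.351·90/787 = 0.371.

0.37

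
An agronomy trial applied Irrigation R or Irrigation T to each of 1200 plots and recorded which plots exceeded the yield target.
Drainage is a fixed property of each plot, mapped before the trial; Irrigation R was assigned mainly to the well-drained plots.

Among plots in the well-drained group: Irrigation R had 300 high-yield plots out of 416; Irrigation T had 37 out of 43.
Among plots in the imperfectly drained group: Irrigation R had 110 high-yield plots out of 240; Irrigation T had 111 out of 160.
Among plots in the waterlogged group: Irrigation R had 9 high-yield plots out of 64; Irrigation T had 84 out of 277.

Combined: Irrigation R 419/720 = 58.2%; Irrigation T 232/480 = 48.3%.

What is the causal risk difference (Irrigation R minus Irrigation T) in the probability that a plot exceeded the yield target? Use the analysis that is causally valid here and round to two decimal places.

Since field drainage is a pre-existing factor (not a product of the irrigation) and it affects the outcome on its own, it is a confounder. The stratified rates, not the pooled rate, identify the causal effect.
Adjusting over the population distribution of field drainage: 0.383·(0.721−0.860) + 0.333·(0.458−0.694) + 0.284·(0.141−0.303) = -0.178.

-0.18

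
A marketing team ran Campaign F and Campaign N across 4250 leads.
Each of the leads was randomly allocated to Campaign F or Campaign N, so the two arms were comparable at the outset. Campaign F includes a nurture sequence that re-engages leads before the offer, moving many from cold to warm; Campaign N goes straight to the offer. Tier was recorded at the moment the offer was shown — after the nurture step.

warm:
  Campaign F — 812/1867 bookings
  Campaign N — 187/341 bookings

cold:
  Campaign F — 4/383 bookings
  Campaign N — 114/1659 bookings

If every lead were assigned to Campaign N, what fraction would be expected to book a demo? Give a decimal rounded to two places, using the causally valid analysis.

Because the campaign influences engagement tier, engagement tier is a post-treatment mediator, not a confounder. Stratifying on it would bias the estimate; the causal effect is the crude pooled difference.
So P(outcome | do(Campaign N)) is just the pooled rate for Campaign N: 301/2000 = 0.150.

0.15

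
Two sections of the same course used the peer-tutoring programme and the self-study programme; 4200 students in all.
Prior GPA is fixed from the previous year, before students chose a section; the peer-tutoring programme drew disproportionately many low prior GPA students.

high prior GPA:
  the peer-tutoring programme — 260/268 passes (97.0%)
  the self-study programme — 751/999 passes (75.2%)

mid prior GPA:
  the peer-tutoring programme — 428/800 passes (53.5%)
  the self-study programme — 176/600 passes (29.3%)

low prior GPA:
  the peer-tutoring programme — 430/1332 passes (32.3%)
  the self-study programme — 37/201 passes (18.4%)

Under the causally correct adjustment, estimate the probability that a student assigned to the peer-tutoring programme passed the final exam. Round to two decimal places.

0.59

The prior GPA band-specific comparison favours the peer-tutoring programme throughout, but the pooled figures favour the self-study programme. The question is whether to condition on prior GPA band.
Here prior GPA band is a common cause — it drives both which teaching method a case falls under and the outcome. The crude comparison mixes populations; the stratum-specific rates are the causally relevant ones.
Standardising the peer-tutoring programme to the population prior GPA band mix: 0.302·260/268 + 0.333·428/800 + 0.365·430/1332 = 0.589.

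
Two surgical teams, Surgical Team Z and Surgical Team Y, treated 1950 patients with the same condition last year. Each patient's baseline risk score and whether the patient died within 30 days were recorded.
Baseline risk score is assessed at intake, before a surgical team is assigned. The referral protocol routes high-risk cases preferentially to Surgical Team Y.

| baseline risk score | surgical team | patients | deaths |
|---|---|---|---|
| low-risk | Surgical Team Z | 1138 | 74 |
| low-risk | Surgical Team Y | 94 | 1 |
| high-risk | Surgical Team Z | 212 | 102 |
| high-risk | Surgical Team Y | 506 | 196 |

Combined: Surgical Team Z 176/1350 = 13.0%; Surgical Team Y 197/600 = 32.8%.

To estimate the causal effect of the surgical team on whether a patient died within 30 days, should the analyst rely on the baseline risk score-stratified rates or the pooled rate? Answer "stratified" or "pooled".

stratified

The baseline risk score-specific comparison favours Surgical Team Y throughout, but the pooled figures favour Surgical Team Z. The question is whether to condition on baseline risk score.
Nothing the surgical team does changes baseline risk score; the imbalance is an allocation artefact. With baseline risk score also predicting the outcome, the pooled figure is confounded, and the within-stratum comparison is the causal one.
Within each level — low-risk: 6.5% vs 1.1%; high-risk: 48.1% vs 38.7% — Surgical Team Y is lower every time.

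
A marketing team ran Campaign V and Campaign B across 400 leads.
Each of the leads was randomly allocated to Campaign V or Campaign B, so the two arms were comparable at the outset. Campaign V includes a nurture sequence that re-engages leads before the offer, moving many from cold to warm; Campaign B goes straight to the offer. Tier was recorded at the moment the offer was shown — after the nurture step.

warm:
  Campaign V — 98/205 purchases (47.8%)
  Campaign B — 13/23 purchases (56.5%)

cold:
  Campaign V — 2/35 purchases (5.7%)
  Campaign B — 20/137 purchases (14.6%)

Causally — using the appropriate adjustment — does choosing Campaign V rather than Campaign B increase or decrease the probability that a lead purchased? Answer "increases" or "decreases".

Campaign B is higher inside every engagement tier stratum but Campaign V is higher in aggregate. Whether to stratify depends on how engagement tier relates to the campaign.
Stratifying would compare campaigns among leads the campaigns themselves sorted into engagement tier groups — a form of selection on an intermediate. The unconditioned pooled rates give the total causal effect.
Pooled: Campaign V 41.7% vs Campaign B 20.6%; Campaign V is higher overall.

increases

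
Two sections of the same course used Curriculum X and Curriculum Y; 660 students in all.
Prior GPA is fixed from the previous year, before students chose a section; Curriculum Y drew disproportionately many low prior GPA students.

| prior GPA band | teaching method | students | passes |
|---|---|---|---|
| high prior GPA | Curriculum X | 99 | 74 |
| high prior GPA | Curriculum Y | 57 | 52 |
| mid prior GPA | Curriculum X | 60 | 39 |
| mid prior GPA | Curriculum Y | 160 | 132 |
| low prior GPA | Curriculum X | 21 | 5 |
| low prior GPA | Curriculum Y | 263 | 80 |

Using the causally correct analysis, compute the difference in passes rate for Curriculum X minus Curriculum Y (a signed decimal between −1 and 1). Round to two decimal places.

Prior GPA band is set before the teaching method has any effect — it is not caused by the teaching method — and it independently drives the outcome. That makes it a confounder, so the causal comparison is within prior GPA band levels.
Adjusting over the population distribution of prior GPA band: 0.236·(0.747−0.912) + 0.333·(0.650−0.825) + 0.430·(0.238−0.304) = -0.126.

-0.13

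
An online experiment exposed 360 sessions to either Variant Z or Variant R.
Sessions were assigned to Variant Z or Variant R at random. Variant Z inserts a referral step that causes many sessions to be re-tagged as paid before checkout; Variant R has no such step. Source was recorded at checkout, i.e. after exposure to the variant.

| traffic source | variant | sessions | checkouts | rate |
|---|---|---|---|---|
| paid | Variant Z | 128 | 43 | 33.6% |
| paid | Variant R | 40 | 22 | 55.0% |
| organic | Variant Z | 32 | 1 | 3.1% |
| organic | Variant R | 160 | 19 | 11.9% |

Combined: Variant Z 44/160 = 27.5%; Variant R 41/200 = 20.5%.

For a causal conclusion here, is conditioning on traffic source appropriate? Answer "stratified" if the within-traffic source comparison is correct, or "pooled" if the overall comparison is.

Within every traffic source level Variant R has the higher rate, yet pooled Variant Z does — Simpson's reversal.
Traffic source lies on the pathway variant → traffic source → outcome, so adjusting for it blocks the indirect effect. For the total causal effect of variant, use the unadjusted pooled rates.
Pooled: Variant Z 27.5% vs Variant R 20.5%; Variant Z is higher overall.

pooled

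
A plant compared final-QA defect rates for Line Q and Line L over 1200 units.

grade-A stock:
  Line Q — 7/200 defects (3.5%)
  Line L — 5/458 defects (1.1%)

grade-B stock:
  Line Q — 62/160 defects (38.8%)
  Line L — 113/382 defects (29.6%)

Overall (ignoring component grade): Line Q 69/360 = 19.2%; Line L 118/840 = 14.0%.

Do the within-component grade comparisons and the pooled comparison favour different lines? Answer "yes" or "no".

no

Within each component grade level (grade-A stock 3.5% vs 1.1%; grade-B stock 38.8% vs 29.6%), Line L has the lower rate every time. Pooled: 19.2% vs 14.0% — Line L has the lower rate overall. They agree.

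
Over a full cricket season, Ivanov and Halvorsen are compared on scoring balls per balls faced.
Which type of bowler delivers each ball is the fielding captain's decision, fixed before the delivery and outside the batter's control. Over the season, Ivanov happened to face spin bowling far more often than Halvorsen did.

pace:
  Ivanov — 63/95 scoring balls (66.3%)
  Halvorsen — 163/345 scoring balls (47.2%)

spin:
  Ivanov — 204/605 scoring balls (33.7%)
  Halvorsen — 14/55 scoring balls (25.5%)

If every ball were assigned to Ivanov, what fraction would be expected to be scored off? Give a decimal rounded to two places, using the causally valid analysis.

0.47

The imbalance in bowling type arose from how balls faced were allocated, not from anything the player did; and bowling type independently affects the outcome. The pooled gap is confounded — condition on bowling type.
Standardising Ivanov to the population bowling type mix: 0.400·63/95 + 0.600·204/605 = 0.468.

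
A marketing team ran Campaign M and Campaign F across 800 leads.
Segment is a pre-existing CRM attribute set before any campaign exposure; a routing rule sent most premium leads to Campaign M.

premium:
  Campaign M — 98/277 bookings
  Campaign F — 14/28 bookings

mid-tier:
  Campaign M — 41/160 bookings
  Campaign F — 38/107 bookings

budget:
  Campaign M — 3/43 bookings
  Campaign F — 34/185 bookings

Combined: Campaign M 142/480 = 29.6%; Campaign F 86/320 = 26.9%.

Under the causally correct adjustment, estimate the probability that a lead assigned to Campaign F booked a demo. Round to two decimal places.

Customer segment is set before the campaign has any effect — it is not caused by the campaign — and it independently drives the outcome. That makes it a confounder, so the causal comparison is within customer segment levels.
Standardising Campaign F to the population customer segment mix: 0.381·14/28 + 0.334·38/107 + 0.285·34/185 = 0.362.

0.36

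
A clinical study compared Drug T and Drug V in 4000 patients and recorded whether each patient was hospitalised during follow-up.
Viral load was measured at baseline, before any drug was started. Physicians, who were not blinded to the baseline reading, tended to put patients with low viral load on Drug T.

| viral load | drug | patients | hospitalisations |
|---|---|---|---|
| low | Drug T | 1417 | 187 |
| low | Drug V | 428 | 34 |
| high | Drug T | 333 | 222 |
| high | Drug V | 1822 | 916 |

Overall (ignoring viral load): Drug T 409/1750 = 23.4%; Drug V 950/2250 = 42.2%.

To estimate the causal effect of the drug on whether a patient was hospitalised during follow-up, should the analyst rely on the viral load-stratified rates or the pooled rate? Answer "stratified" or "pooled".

The stratified and pooled comparisons disagree (Drug V wins within each viral load; Drug T wins overall), so the answer turns on the causal role of viral load.
Here viral load is a common cause — it drives both which drug a case falls under and the outcome. The crude comparison mixes populations; the stratum-specific rates are the causally relevant ones.
Within each level — low: 13.2% vs 7.9%; high: 66.7% vs 50.3% — Drug V is lower every time.

stratified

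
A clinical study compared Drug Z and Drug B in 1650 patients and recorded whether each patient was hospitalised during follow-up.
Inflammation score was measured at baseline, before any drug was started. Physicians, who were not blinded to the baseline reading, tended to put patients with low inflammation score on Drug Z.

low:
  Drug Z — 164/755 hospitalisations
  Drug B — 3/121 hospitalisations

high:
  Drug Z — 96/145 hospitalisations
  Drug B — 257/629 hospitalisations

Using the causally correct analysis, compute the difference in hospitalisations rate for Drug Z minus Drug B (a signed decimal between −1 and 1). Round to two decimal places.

+0.22

Within every inflammation score level Drug B has the lower rate, yet pooled Drug Z does — Simpson's reversal.
Since inflammation score is a pre-existing factor (not a product of the drug) and it affects the outcome on its own, it is a confounder. The stratified rates, not the pooled rate, identify the causal effect.
Adjusting over the population distribution of inflammation score: 0.531·(0.217−0.025) + 0.469·(0.662−0.409) = +0.221.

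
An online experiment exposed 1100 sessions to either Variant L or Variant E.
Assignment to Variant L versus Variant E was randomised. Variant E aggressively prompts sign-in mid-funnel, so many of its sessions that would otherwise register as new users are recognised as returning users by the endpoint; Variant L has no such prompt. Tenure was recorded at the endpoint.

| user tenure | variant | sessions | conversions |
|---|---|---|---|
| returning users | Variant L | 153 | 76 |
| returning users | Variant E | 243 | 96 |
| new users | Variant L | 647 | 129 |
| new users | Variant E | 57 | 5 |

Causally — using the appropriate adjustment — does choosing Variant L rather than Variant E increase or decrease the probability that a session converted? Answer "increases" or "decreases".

Because the variant influences user tenure, user tenure is a post-treatment mediator, not a confounder. Stratifying on it would bias the estimate; the causal effect is the crude pooled difference.
Pooled: Variant L 25.6% vs Variant E 33.7%; Variant E is higher overall.

decreases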